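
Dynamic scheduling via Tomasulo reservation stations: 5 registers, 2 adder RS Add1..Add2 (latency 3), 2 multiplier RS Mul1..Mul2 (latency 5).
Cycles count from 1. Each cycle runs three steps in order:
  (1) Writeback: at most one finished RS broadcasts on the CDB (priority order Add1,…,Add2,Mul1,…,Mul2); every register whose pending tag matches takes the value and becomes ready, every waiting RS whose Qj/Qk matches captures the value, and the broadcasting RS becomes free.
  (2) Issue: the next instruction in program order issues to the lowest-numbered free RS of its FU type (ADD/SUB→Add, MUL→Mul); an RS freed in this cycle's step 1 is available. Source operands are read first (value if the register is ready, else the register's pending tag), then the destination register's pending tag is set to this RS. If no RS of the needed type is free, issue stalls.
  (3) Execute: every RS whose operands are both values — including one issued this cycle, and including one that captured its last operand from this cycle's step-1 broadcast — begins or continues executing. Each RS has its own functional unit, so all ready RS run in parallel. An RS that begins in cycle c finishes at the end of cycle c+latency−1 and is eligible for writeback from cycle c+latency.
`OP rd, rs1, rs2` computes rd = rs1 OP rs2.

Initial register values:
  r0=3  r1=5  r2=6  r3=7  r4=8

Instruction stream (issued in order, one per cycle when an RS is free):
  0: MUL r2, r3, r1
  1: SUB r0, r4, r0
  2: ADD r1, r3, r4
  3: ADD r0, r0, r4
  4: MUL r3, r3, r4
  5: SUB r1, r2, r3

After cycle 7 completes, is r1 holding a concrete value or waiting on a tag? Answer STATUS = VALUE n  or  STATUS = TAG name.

STATUS = TAG Add2

c1: issue MUL r2<-Mul1 | r0:3,r1:5,r2:Mul1,r3:7,r4:8
c2: issue SUB r0<-Add1 | r0:Add1,r1:5,r2:Mul1,r3:7,r4:8
c3: issue ADD r1<-Add2 | r0:Add1,r1:Add2,r2:Mul1,r3:7,r4:8
c4: stall | r0:Add1,r1:Add2,r2:Mul1,r3:7,r4:8
c5: CDB Add1=5; issue ADD r0<-Add1 | r0:Add1,r1:Add2,r2:Mul1,r3:7,r4:8
c6: CDB Add2=15; issue MUL r3<-Mul2 | r0:Add1,r1:15,r2:Mul1,r3:Mul2,r4:8
c7: CDB Mul1=35; issue SUB r1<-Add2 | r0:Add1,r1:Add2,r2:35,r3:Mul2,r4:8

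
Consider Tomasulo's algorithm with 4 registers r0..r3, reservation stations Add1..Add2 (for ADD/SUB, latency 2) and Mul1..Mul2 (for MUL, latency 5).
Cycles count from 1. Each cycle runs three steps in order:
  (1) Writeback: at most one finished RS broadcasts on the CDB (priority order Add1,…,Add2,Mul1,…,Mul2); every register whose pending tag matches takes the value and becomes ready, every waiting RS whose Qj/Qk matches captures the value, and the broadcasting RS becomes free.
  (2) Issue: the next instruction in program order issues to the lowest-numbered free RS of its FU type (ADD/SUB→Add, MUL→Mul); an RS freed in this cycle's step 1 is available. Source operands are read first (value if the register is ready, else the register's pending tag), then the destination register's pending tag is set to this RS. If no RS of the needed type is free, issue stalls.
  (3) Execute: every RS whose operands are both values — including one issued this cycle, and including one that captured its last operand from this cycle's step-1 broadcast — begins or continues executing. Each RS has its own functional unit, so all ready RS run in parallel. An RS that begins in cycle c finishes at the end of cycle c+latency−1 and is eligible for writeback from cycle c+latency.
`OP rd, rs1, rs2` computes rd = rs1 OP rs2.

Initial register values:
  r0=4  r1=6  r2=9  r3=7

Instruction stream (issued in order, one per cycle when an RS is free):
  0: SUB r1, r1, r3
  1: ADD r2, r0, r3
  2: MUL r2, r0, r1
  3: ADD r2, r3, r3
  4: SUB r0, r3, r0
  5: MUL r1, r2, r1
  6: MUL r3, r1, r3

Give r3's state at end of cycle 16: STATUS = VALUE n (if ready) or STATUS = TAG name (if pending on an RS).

STATUS = VALUE -98

cycle 1: issue SUB r1<-Add1 // r0:4,r1:Add1,r2:9,r3:7
cycle 2: issue ADD r2<-Add2 // r0:4,r1:Add1,r2:Add2,r3:7
cycle 3: CDB Add1=-1; issue MUL r2<-Mul1 // r0:4,r1:-1,r2:Mul1,r3:7
cycle 4: CDB Add2=11; issue ADD r2<-Add1 // r0:4,r1:-1,r2:Add1,r3:7
cycle 5: issue SUB r0<-Add2 // r0:Add2,r1:-1,r2:Add1,r3:7
cycle 6: CDB Add1=14; issue MUL r1<-Mul2 // r0:Add2,r1:Mul2,r2:14,r3:7
cycle 7: CDB Add2=3; stall // r0:3,r1:Mul2,r2:14,r3:7
cycle 8: CDB Mul1=-4; issue MUL r3<-Mul1 // r0:3,r1:Mul2,r2:14,r3:Mul1
cycle 9: - // r0:3,r1:Mul2,r2:14,r3:Mul1
cycle 10: - // r0:3,r1:Mul2,r2:14,r3:Mul1
cycle 11: CDB Mul2=-14 // r0:3,r1:-14,r2:14,r3:Mul1
cycle 12: - // r0:3,r1:-14,r2:14,r3:Mul1
cycle 13: - // r0:3,r1:-14,r2:14,r3:Mul1
cycle 14: - // r0:3,r1:-14,r2:14,r3:Mul1
cycle 15: - // r0:3,r1:-14,r2:14,r3:Mul1
cycle 16: CDB Mul1=-98 // r0:3,r1:-14,r2:14,r3:-98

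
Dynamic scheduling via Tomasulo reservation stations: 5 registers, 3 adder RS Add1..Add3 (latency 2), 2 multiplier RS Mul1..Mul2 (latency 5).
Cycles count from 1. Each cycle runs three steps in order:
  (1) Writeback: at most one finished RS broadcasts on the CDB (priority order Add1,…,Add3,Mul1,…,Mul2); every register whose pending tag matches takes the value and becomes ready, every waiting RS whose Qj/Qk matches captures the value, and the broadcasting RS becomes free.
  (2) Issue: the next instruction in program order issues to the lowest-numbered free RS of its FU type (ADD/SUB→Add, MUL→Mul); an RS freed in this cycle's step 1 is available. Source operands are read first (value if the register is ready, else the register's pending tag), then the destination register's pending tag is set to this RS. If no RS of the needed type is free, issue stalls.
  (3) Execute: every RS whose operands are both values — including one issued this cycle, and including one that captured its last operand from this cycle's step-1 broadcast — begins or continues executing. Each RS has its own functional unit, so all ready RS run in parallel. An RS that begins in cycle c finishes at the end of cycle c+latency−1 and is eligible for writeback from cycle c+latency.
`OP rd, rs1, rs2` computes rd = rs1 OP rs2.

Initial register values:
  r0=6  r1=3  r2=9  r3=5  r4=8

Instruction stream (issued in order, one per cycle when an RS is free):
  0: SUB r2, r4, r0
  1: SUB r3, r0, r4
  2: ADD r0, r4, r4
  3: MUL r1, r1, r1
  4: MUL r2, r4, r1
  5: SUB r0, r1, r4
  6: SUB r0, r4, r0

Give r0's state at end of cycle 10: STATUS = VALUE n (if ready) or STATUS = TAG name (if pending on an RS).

cycle 1: issue SUB r2<-Add1 // r0:6,r1:3,r2:Add1,r3:5,r4:8
cycle 2: issue SUB r3<-Add2 // r0:6,r1:3,r2:Add1,r3:Add2,r4:8
cycle 3: CDB Add1=2; issue ADD r0<-Add1 // r0:Add1,r1:3,r2:2,r3:Add2,r4:8
cycle 4: CDB Add2=-2; issue MUL r1<-Mul1 // r0:Add1,r1:Mul1,r2:2,r3:-2,r4:8
cycle 5: CDB Add1=16; issue MUL r2<-Mul2 // r0:16,r1:Mul1,r2:Mul2,r3:-2,r4:8
cycle 6: issue SUB r0<-Add1 // r0:Add1,r1:Mul1,r2:Mul2,r3:-2,r4:8
cycle 7: issue SUB r0<-Add2 // r0:Add2,r1:Mul1,r2:Mul2,r3:-2,r4:8
cycle 8: - // r0:Add2,r1:Mul1,r2:Mul2,r3:-2,r4:8
cycle 9: CDB Mul1=9 // r0:Add2,r1:9,r2:Mul2,r3:-2,r4:8
cycle 10: - // r0:Add2,r1:9,r2:Mul2,r3:-2,r4:8

STATUS = TAG Add2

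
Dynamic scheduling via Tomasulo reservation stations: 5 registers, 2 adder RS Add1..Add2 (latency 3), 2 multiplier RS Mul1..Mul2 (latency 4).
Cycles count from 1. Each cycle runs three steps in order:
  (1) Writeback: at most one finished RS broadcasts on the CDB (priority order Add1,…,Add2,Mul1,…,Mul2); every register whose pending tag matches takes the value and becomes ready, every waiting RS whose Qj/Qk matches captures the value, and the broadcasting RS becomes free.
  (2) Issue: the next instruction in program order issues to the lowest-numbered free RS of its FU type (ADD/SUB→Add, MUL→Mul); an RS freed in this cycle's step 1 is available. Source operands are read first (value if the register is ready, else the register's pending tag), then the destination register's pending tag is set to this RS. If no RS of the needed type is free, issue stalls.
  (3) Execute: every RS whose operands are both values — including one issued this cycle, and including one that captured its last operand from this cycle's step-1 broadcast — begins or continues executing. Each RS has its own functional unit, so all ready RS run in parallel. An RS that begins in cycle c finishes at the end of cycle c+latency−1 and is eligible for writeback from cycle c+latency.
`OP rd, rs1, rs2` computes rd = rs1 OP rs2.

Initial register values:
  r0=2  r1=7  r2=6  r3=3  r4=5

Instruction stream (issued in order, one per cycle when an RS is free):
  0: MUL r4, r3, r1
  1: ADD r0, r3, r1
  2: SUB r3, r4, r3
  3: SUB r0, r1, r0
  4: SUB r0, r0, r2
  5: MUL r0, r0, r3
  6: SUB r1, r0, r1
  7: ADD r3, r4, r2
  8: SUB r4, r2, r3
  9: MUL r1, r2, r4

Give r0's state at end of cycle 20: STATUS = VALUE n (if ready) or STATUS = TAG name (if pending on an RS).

STATUS = VALUE -162

c1: issue MUL r4<-Mul1 | r0:2,r1:7,r2:6,r3:3,r4:Mul1
c2: issue ADD r0<-Add1 | r0:Add1,r1:7,r2:6,r3:3,r4:Mul1
c3: issue SUB r3<-Add2 | r0:Add1,r1:7,r2:6,r3:Add2,r4:Mul1
c4: stall | r0:Add1,r1:7,r2:6,r3:Add2,r4:Mul1
c5: CDB Add1=10; issue SUB r0<-Add1 | r0:Add1,r1:7,r2:6,r3:Add2,r4:Mul1
c6: CDB Mul1=21; stall | r0:Add1,r1:7,r2:6,r3:Add2,r4:21
c7: stall | r0:Add1,r1:7,r2:6,r3:Add2,r4:21
c8: CDB Add1=-3; issue SUB r0<-Add1 | r0:Add1,r1:7,r2:6,r3:Add2,r4:21
c9: CDB Add2=18; issue MUL r0<-Mul1 | r0:Mul1,r1:7,r2:6,r3:18,r4:21
c10: issue SUB r1<-Add2 | r0:Mul1,r1:Add2,r2:6,r3:18,r4:21
c11: CDB Add1=-9; issue ADD r3<-Add1 | r0:Mul1,r1:Add2,r2:6,r3:Add1,r4:21
c12: stall | r0:Mul1,r1:Add2,r2:6,r3:Add1,r4:21
c13: stall | r0:Mul1,r1:Add2,r2:6,r3:Add1,r4:21
c14: CDB Add1=27; issue SUB r4<-Add1 | r0:Mul1,r1:Add2,r2:6,r3:27,r4:Add1
c15: CDB Mul1=-162; issue MUL r1<-Mul1 | r0:-162,r1:Mul1,r2:6,r3:27,r4:Add1
c16: - | r0:-162,r1:Mul1,r2:6,r3:27,r4:Add1
c17: CDB Add1=-21 | r0:-162,r1:Mul1,r2:6,r3:27,r4:-21
c18: CDB Add2=-169 | r0:-162,r1:Mul1,r2:6,r3:27,r4:-21
c19: - | r0:-162,r1:Mul1,r2:6,r3:27,r4:-21
c20: - | r0:-162,r1:Mul1,r2:6,r3:27,r4:-21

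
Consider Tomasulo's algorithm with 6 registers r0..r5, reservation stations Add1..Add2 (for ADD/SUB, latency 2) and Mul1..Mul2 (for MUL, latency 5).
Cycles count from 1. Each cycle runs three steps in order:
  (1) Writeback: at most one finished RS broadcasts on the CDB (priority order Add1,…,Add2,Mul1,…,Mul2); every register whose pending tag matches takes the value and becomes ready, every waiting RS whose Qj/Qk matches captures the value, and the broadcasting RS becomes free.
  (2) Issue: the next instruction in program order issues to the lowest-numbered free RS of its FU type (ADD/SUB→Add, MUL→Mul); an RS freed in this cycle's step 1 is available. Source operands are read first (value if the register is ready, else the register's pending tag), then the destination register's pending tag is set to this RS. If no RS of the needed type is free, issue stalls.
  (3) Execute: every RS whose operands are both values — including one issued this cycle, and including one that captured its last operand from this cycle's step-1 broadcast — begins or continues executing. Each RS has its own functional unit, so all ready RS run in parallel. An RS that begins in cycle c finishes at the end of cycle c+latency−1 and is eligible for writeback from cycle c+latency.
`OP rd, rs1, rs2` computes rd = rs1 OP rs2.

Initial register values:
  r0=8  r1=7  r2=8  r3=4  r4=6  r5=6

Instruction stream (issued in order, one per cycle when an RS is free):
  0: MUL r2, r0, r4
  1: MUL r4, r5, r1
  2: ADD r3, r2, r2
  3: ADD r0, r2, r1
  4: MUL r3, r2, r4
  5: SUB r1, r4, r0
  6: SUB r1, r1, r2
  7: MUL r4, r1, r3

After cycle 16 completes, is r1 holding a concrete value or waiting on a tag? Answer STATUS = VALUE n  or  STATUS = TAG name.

c1: issue MUL r2<-Mul1 | r0:8,r1:7,r2:Mul1,r3:4,r4:6,r5:6
c2: issue MUL r4<-Mul2 | r0:8,r1:7,r2:Mul1,r3:4,r4:Mul2,r5:6
c3: issue ADD r3<-Add1 | r0:8,r1:7,r2:Mul1,r3:Add1,r4:Mul2,r5:6
c4: issue ADD r0<-Add2 | r0:Add2,r1:7,r2:Mul1,r3:Add1,r4:Mul2,r5:6
c5: stall | r0:Add2,r1:7,r2:Mul1,r3:Add1,r4:Mul2,r5:6
c6: CDB Mul1=48; issue MUL r3<-Mul1 | r0:Add2,r1:7,r2:48,r3:Mul1,r4:Mul2,r5:6
c7: CDB Mul2=42; stall | r0:Add2,r1:7,r2:48,r3:Mul1,r4:42,r5:6
c8: CDB Add1=96; issue SUB r1<-Add1 | r0:Add2,r1:Add1,r2:48,r3:Mul1,r4:42,r5:6
c9: CDB Add2=55; issue SUB r1<-Add2 | r0:55,r1:Add2,r2:48,r3:Mul1,r4:42,r5:6
c10: issue MUL r4<-Mul2 | r0:55,r1:Add2,r2:48,r3:Mul1,r4:Mul2,r5:6
c11: CDB Add1=-13 | r0:55,r1:Add2,r2:48,r3:Mul1,r4:Mul2,r5:6
c12: CDB Mul1=2016 | r0:55,r1:Add2,r2:48,r3:2016,r4:Mul2,r5:6
c13: CDB Add2=-61 | r0:55,r1:-61,r2:48,r3:2016,r4:Mul2,r5:6
c14: - | r0:55,r1:-61,r2:48,r3:2016,r4:Mul2,r5:6
c15: - | r0:55,r1:-61,r2:48,r3:2016,r4:Mul2,r5:6
c16: - | r0:55,r1:-61,r2:48,r3:2016,r4:Mul2,r5:6

STATUS = VALUE -61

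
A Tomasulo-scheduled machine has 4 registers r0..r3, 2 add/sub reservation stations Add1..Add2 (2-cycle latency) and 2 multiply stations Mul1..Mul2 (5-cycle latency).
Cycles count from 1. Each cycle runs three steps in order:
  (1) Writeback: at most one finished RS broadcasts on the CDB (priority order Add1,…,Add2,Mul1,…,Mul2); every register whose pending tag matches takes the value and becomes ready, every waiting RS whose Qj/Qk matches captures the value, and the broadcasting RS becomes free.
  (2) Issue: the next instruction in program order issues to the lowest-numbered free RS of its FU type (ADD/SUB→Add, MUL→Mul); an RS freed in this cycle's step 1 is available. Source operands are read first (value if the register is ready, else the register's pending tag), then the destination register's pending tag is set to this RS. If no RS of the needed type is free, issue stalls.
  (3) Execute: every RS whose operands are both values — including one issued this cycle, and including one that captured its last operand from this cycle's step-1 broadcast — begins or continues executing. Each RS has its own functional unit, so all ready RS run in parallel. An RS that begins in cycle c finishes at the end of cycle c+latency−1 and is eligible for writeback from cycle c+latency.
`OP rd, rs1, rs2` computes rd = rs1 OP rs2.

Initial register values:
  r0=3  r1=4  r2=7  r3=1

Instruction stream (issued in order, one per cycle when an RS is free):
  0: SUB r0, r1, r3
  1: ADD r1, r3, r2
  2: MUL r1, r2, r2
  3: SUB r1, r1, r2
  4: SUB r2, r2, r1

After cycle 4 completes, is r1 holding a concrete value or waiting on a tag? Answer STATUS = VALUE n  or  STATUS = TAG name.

c1: issue SUB r0<-Add1 | r0:Add1,r1:4,r2:7,r3:1
c2: issue ADD r1<-Add2 | r0:Add1,r1:Add2,r2:7,r3:1
c3: CDB Add1=3; issue MUL r1<-Mul1 | r0:3,r1:Mul1,r2:7,r3:1
c4: CDB Add2=8; issue SUB r1<-Add1 | r0:3,r1:Add1,r2:7,r3:1

STATUS = TAG Add1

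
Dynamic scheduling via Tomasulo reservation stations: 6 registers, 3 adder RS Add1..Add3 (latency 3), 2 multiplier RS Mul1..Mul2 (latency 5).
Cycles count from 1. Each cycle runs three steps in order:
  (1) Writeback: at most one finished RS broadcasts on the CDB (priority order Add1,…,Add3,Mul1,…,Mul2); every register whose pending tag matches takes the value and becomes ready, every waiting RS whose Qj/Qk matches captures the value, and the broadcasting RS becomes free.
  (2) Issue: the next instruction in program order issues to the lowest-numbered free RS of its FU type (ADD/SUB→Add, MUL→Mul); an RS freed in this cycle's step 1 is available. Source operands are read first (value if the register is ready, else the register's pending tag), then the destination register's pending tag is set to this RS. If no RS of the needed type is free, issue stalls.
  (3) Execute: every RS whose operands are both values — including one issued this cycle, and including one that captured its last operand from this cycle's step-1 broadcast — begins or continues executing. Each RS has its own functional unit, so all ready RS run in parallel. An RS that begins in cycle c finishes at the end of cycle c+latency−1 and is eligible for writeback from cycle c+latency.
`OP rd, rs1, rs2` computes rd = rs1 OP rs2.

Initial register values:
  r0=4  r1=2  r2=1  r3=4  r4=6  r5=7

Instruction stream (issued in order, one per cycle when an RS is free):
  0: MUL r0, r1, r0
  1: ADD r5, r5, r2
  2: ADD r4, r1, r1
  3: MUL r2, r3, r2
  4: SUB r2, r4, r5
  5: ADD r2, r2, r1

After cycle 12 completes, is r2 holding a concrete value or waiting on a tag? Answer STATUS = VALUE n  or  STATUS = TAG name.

STATUS = VALUE -2

cycle 1: issue MUL r0<-Mul1 // r0:Mul1,r1:2,r2:1,r3:4,r4:6,r5:7
cycle 2: issue ADD r5<-Add1 // r0:Mul1,r1:2,r2:1,r3:4,r4:6,r5:Add1
cycle 3: issue ADD r4<-Add2 // r0:Mul1,r1:2,r2:1,r3:4,r4:Add2,r5:Add1
cycle 4: issue MUL r2<-Mul2 // r0:Mul1,r1:2,r2:Mul2,r3:4,r4:Add2,r5:Add1
cycle 5: CDB Add1=8; issue SUB r2<-Add1 // r0:Mul1,r1:2,r2:Add1,r3:4,r4:Add2,r5:8
cycle 6: CDB Add2=4; issue ADD r2<-Add2 // r0:Mul1,r1:2,r2:Add2,r3:4,r4:4,r5:8
cycle 7: CDB Mul1=8 // r0:8,r1:2,r2:Add2,r3:4,r4:4,r5:8
cycle 8: - // r0:8,r1:2,r2:Add2,r3:4,r4:4,r5:8
cycle 9: CDB Add1=-4 // r0:8,r1:2,r2:Add2,r3:4,r4:4,r5:8
cycle 10: CDB Mul2=4 // r0:8,r1:2,r2:Add2,r3:4,r4:4,r5:8
cycle 11: - // r0:8,r1:2,r2:Add2,r3:4,r4:4,r5:8
cycle 12: CDB Add2=-2 // r0:8,r1:2,r2:-2,r3:4,r4:4,r5:8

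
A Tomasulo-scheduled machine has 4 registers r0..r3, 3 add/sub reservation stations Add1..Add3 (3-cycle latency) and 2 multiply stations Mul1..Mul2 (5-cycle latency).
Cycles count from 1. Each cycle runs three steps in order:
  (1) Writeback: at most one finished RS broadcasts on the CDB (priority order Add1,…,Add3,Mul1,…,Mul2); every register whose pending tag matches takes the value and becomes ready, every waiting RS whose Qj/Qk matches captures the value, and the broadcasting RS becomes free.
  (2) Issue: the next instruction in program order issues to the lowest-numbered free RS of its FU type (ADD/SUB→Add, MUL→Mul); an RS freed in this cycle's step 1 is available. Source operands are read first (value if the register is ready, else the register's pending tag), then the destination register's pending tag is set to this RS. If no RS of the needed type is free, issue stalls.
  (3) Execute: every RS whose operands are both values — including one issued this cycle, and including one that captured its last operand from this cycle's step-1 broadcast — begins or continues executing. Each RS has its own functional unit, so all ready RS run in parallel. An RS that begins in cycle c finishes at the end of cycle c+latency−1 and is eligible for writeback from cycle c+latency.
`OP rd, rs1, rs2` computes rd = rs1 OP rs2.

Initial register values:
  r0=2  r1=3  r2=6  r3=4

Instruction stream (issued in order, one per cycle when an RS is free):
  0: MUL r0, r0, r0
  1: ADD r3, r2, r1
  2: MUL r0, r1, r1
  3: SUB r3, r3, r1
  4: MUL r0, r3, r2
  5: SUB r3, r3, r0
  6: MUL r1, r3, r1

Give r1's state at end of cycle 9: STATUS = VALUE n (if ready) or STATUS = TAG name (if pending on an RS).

STATUS = TAG Mul2

  c1: issue MUL r0<-Mul1  regs: r0:Mul1,r1:3,r2:6,r3:4
  c2: issue ADD r3<-Add1  regs: r0:Mul1,r1:3,r2:6,r3:Add1
  c3: issue MUL r0<-Mul2  regs: r0:Mul2,r1:3,r2:6,r3:Add1
  c4: issue SUB r3<-Add2  regs: r0:Mul2,r1:3,r2:6,r3:Add2
  c5: CDB Add1=9; stall  regs: r0:Mul2,r1:3,r2:6,r3:Add2
  c6: CDB Mul1=4; issue MUL r0<-Mul1  regs: r0:Mul1,r1:3,r2:6,r3:Add2
  c7: issue SUB r3<-Add1  regs: r0:Mul1,r1:3,r2:6,r3:Add1
  c8: CDB Add2=6; stall  regs: r0:Mul1,r1:3,r2:6,r3:Add1
  c9: CDB Mul2=9; issue MUL r1<-Mul2  regs: r0:Mul1,r1:Mul2,r2:6,r3:Add1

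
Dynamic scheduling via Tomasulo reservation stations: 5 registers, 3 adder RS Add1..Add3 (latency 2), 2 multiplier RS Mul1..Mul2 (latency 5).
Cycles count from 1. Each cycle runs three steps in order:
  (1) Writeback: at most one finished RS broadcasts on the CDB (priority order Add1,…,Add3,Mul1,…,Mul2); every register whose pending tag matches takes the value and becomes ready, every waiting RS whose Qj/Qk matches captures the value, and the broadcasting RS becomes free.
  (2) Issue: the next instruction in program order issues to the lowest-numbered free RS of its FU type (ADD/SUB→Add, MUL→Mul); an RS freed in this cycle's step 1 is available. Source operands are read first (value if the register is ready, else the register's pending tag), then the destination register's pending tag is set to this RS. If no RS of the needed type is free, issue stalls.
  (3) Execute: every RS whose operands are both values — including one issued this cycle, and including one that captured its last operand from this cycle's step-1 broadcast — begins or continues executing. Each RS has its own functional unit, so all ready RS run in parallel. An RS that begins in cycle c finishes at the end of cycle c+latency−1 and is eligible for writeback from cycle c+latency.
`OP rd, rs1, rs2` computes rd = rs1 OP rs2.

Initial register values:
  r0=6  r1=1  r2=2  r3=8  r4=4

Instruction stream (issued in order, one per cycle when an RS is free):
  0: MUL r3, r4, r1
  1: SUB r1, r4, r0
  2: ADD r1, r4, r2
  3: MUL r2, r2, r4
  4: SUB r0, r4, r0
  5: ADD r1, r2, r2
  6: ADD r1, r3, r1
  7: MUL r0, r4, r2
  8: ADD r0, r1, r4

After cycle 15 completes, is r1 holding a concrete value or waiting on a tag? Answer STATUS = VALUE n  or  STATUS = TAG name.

STATUS = VALUE 20

cycle 1: issue MUL r3<-Mul1 // r0:6,r1:1,r2:2,r3:Mul1,r4:4
cycle 2: issue SUB r1<-Add1 // r0:6,r1:Add1,r2:2,r3:Mul1,r4:4
cycle 3: issue ADD r1<-Add2 // r0:6,r1:Add2,r2:2,r3:Mul1,r4:4
cycle 4: CDB Add1=-2; issue MUL r2<-Mul2 // r0:6,r1:Add2,r2:Mul2,r3:Mul1,r4:4
cycle 5: CDB Add2=6; issue SUB r0<-Add1 // r0:Add1,r1:6,r2:Mul2,r3:Mul1,r4:4
cycle 6: CDB Mul1=4; issue ADD r1<-Add2 // r0:Add1,r1:Add2,r2:Mul2,r3:4,r4:4
cycle 7: CDB Add1=-2; issue ADD r1<-Add1 // r0:-2,r1:Add1,r2:Mul2,r3:4,r4:4
cycle 8: issue MUL r0<-Mul1 // r0:Mul1,r1:Add1,r2:Mul2,r3:4,r4:4
cycle 9: CDB Mul2=8; issue ADD r0<-Add3 // r0:Add3,r1:Add1,r2:8,r3:4,r4:4
cycle 10: - // r0:Add3,r1:Add1,r2:8,r3:4,r4:4
cycle 11: CDB Add2=16 // r0:Add3,r1:Add1,r2:8,r3:4,r4:4
cycle 12: - // r0:Add3,r1:Add1,r2:8,r3:4,r4:4
cycle 13: CDB Add1=20 // r0:Add3,r1:20,r2:8,r3:4,r4:4
cycle 14: CDB Mul1=32 // r0:Add3,r1:20,r2:8,r3:4,r4:4
cycle 15: CDB Add3=24 // r0:24,r1:20,r2:8,r3:4,r4:4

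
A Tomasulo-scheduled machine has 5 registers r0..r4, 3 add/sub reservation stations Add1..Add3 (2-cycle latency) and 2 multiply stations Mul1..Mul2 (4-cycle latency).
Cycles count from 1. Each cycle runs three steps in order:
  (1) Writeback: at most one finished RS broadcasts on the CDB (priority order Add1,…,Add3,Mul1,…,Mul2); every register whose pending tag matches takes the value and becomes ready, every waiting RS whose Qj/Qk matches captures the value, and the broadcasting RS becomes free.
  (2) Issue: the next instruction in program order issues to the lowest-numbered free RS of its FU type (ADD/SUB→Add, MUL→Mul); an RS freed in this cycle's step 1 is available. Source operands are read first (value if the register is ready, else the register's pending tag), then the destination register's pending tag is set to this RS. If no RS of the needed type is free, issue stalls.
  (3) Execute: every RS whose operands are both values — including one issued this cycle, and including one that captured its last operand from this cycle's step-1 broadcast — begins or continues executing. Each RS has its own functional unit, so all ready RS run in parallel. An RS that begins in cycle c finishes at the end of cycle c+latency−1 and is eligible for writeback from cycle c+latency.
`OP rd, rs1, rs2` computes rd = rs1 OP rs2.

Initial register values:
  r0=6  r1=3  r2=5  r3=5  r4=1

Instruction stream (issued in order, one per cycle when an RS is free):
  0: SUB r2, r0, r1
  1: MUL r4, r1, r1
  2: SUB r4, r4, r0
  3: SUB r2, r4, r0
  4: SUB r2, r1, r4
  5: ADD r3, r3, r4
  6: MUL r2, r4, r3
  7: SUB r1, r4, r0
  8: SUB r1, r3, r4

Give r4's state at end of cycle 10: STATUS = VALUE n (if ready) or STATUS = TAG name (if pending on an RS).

  c1: issue SUB r2<-Add1  regs: r0:6,r1:3,r2:Add1,r3:5,r4:1
  c2: issue MUL r4<-Mul1  regs: r0:6,r1:3,r2:Add1,r3:5,r4:Mul1
  c3: CDB Add1=3; issue SUB r4<-Add1  regs: r0:6,r1:3,r2:3,r3:5,r4:Add1
  c4: issue SUB r2<-Add2  regs: r0:6,r1:3,r2:Add2,r3:5,r4:Add1
  c5: issue SUB r2<-Add3  regs: r0:6,r1:3,r2:Add3,r3:5,r4:Add1
  c6: CDB Mul1=9; stall  regs: r0:6,r1:3,r2:Add3,r3:5,r4:Add1
  c7: stall  regs: r0:6,r1:3,r2:Add3,r3:5,r4:Add1
  c8: CDB Add1=3; issue ADD r3<-Add1  regs: r0:6,r1:3,r2:Add3,r3:Add1,r4:3
  c9: issue MUL r2<-Mul1  regs: r0:6,r1:3,r2:Mul1,r3:Add1,r4:3
  c10: CDB Add1=8; issue SUB r1<-Add1  regs: r0:6,r1:Add1,r2:Mul1,r3:8,r4:3

STATUS = VALUE 3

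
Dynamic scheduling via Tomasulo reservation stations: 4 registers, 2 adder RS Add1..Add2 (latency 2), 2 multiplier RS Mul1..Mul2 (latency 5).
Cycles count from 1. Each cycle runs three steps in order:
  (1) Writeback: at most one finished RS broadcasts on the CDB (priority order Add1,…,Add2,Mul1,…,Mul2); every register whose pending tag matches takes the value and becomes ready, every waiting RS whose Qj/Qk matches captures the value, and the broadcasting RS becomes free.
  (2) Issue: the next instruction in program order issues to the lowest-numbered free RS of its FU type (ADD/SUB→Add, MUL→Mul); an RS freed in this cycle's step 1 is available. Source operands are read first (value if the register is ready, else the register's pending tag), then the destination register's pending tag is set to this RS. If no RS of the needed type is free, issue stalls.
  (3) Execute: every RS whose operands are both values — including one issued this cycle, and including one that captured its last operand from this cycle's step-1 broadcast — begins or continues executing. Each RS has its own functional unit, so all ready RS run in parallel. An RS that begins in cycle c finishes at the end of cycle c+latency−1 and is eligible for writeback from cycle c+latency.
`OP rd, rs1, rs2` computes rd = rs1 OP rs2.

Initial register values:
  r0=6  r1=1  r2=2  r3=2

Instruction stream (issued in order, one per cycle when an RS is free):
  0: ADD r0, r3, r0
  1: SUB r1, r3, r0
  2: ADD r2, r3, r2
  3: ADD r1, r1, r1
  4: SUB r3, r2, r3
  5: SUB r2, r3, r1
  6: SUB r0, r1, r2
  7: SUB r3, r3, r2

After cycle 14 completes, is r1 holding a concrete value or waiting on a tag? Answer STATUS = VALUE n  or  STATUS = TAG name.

cycle 1: issue ADD r0<-Add1 // r0:Add1,r1:1,r2:2,r3:2
cycle 2: issue SUB r1<-Add2 // r0:Add1,r1:Add2,r2:2,r3:2
cycle 3: CDB Add1=8; issue ADD r2<-Add1 // r0:8,r1:Add2,r2:Add1,r3:2
cycle 4: stall // r0:8,r1:Add2,r2:Add1,r3:2
cycle 5: CDB Add1=4; issue ADD r1<-Add1 // r0:8,r1:Add1,r2:4,r3:2
cycle 6: CDB Add2=-6; issue SUB r3<-Add2 // r0:8,r1:Add1,r2:4,r3:Add2
cycle 7: stall // r0:8,r1:Add1,r2:4,r3:Add2
cycle 8: CDB Add1=-12; issue SUB r2<-Add1 // r0:8,r1:-12,r2:Add1,r3:Add2
cycle 9: CDB Add2=2; issue SUB r0<-Add2 // r0:Add2,r1:-12,r2:Add1,r3:2
cycle 10: stall // r0:Add2,r1:-12,r2:Add1,r3:2
cycle 11: CDB Add1=14; issue SUB r3<-Add1 // r0:Add2,r1:-12,r2:14,r3:Add1
cycle 12: - // r0:Add2,r1:-12,r2:14,r3:Add1
cycle 13: CDB Add1=-12 // r0:Add2,r1:-12,r2:14,r3:-12
cycle 14: CDB Add2=-26 // r0:-26,r1:-12,r2:14,r3:-12

STATUS = VALUE -12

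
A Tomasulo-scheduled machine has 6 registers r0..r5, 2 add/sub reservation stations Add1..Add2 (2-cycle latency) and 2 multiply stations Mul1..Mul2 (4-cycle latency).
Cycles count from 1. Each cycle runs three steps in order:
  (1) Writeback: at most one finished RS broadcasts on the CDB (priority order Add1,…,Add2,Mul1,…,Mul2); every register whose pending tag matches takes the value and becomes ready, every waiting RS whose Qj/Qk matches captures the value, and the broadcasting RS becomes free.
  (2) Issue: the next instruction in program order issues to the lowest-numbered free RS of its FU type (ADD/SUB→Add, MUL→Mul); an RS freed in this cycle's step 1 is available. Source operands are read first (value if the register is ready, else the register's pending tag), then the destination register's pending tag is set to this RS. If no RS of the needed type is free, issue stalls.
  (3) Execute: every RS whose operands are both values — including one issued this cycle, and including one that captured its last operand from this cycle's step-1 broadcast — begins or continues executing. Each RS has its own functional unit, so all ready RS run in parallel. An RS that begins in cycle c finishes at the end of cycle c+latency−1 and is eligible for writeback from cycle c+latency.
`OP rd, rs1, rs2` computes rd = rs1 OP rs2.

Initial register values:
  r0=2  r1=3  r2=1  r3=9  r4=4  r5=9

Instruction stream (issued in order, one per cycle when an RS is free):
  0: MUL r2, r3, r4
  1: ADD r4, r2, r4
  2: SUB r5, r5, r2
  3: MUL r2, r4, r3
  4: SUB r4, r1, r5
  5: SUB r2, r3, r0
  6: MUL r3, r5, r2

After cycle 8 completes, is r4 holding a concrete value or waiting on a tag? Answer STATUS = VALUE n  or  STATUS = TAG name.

  c1: issue MUL r2<-Mul1  regs: r0:2,r1:3,r2:Mul1,r3:9,r4:4,r5:9
  c2: issue ADD r4<-Add1  regs: r0:2,r1:3,r2:Mul1,r3:9,r4:Add1,r5:9
  c3: issue SUB r5<-Add2  regs: r0:2,r1:3,r2:Mul1,r3:9,r4:Add1,r5:Add2
  c4: issue MUL r2<-Mul2  regs: r0:2,r1:3,r2:Mul2,r3:9,r4:Add1,r5:Add2
  c5: CDB Mul1=36; stall  regs: r0:2,r1:3,r2:Mul2,r3:9,r4:Add1,r5:Add2
  c6: stall  regs: r0:2,r1:3,r2:Mul2,r3:9,r4:Add1,r5:Add2
  c7: CDB Add1=40; issue SUB r4<-Add1  regs: r0:2,r1:3,r2:Mul2,r3:9,r4:Add1,r5:Add2
  c8: CDB Add2=-27; issue SUB r2<-Add2  regs: r0:2,r1:3,r2:Add2,r3:9,r4:Add1,r5:-27

STATUS = TAG Add1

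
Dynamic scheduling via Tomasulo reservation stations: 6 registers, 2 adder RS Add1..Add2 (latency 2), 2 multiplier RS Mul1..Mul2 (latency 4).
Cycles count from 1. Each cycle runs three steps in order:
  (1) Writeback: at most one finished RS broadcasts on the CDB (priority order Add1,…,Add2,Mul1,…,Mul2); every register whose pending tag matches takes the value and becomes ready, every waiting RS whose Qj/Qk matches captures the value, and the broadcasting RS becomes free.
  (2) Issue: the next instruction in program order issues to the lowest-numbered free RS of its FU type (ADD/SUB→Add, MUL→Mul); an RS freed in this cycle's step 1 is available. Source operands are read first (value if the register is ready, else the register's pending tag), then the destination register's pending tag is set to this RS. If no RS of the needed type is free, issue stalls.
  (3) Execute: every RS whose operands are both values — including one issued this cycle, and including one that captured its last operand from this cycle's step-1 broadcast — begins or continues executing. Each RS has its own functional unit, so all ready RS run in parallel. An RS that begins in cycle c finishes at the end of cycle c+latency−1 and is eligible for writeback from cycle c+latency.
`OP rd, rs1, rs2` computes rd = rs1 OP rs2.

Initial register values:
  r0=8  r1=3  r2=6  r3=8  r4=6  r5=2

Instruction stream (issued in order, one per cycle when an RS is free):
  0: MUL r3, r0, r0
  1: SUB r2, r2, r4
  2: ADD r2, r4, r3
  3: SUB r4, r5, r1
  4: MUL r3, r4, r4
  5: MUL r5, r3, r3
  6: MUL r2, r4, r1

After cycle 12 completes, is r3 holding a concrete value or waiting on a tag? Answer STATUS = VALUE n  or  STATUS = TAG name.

STATUS = VALUE 1

cycle 1: issue MUL r3<-Mul1 // r0:8,r1:3,r2:6,r3:Mul1,r4:6,r5:2
cycle 2: issue SUB r2<-Add1 // r0:8,r1:3,r2:Add1,r3:Mul1,r4:6,r5:2
cycle 3: issue ADD r2<-Add2 // r0:8,r1:3,r2:Add2,r3:Mul1,r4:6,r5:2
cycle 4: CDB Add1=0; issue SUB r4<-Add1 // r0:8,r1:3,r2:Add2,r3:Mul1,r4:Add1,r5:2
cycle 5: CDB Mul1=64; issue MUL r3<-Mul1 // r0:8,r1:3,r2:Add2,r3:Mul1,r4:Add1,r5:2
cycle 6: CDB Add1=-1; issue MUL r5<-Mul2 // r0:8,r1:3,r2:Add2,r3:Mul1,r4:-1,r5:Mul2
cycle 7: CDB Add2=70; stall // r0:8,r1:3,r2:70,r3:Mul1,r4:-1,r5:Mul2
cycle 8: stall // r0:8,r1:3,r2:70,r3:Mul1,r4:-1,r5:Mul2
cycle 9: stall // r0:8,r1:3,r2:70,r3:Mul1,r4:-1,r5:Mul2
cycle 10: CDB Mul1=1; issue MUL r2<-Mul1 // r0:8,r1:3,r2:Mul1,r3:1,r4:-1,r5:Mul2
cycle 11: - // r0:8,r1:3,r2:Mul1,r3:1,r4:-1,r5:Mul2
cycle 12: - // r0:8,r1:3,r2:Mul1,r3:1,r4:-1,r5:Mul2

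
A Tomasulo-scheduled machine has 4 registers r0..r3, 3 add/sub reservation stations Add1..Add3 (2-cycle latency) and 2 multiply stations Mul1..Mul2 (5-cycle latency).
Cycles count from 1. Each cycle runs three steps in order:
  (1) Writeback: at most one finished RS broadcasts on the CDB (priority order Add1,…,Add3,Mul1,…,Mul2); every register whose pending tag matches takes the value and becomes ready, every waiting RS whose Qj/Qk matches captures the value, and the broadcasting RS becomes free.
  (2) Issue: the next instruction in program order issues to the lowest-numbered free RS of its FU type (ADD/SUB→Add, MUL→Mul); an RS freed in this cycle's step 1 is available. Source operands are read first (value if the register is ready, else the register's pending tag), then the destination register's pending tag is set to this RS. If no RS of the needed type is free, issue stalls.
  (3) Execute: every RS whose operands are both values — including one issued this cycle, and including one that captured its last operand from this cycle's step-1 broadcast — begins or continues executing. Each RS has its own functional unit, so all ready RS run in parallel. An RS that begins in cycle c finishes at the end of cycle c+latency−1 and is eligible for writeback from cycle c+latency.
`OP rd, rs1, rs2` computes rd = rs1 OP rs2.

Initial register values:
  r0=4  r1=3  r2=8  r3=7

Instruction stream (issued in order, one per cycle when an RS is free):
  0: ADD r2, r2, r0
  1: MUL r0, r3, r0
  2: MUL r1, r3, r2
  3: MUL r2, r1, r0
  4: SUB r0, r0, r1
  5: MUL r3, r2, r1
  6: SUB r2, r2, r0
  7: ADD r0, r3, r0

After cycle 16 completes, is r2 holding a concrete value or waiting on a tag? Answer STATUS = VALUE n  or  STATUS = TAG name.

  c1: issue ADD r2<-Add1  regs: r0:4,r1:3,r2:Add1,r3:7
  c2: issue MUL r0<-Mul1  regs: r0:Mul1,r1:3,r2:Add1,r3:7
  c3: CDB Add1=12; issue MUL r1<-Mul2  regs: r0:Mul1,r1:Mul2,r2:12,r3:7
  c4: stall  regs: r0:Mul1,r1:Mul2,r2:12,r3:7
  c5: stall  regs: r0:Mul1,r1:Mul2,r2:12,r3:7
  c6: stall  regs: r0:Mul1,r1:Mul2,r2:12,r3:7
  c7: CDB Mul1=28; issue MUL r2<-Mul1  regs: r0:28,r1:Mul2,r2:Mul1,r3:7
  c8: CDB Mul2=84; issue SUB r0<-Add1  regs: r0:Add1,r1:84,r2:Mul1,r3:7
  c9: issue MUL r3<-Mul2  regs: r0:Add1,r1:84,r2:Mul1,r3:Mul2
  c10: CDB Add1=-56; issue SUB r2<-Add1  regs: r0:-56,r1:84,r2:Add1,r3:Mul2
  c11: issue ADD r0<-Add2  regs: r0:Add2,r1:84,r2:Add1,r3:Mul2
  c12: -  regs: r0:Add2,r1:84,r2:Add1,r3:Mul2
  c13: CDB Mul1=2352  regs: r0:Add2,r1:84,r2:Add1,r3:Mul2
  c14: -  regs: r0:Add2,r1:84,r2:Add1,r3:Mul2
  c15: CDB Add1=2408  regs: r0:Add2,r1:84,r2:2408,r3:Mul2
  c16: -  regs: r0:Add2,r1:84,r2:2408,r3:Mul2

STATUS = VALUE 2408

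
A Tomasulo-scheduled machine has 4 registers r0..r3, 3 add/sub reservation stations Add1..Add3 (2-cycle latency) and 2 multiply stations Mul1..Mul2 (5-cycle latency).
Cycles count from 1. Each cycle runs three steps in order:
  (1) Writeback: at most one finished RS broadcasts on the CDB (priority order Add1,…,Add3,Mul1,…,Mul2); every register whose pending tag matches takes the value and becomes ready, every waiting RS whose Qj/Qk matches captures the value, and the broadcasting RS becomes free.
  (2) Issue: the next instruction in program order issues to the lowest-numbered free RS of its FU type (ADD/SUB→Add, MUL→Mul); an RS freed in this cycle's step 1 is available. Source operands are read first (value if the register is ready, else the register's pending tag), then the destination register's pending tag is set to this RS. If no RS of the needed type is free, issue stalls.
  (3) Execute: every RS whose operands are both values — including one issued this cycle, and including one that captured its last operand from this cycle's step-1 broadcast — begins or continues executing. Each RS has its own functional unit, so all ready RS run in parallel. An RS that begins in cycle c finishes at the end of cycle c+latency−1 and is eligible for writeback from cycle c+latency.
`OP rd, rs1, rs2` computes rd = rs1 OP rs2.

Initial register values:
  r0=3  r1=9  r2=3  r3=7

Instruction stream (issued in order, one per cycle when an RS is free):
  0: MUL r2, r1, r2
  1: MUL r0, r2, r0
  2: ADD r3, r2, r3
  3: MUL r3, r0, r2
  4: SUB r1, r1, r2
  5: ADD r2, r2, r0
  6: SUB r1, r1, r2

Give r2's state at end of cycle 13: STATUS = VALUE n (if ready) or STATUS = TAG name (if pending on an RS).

cycle 1: issue MUL r2<-Mul1 // r0:3,r1:9,r2:Mul1,r3:7
cycle 2: issue MUL r0<-Mul2 // r0:Mul2,r1:9,r2:Mul1,r3:7
cycle 3: issue ADD r3<-Add1 // r0:Mul2,r1:9,r2:Mul1,r3:Add1
cycle 4: stall // r0:Mul2,r1:9,r2:Mul1,r3:Add1
cycle 5: stall // r0:Mul2,r1:9,r2:Mul1,r3:Add1
cycle 6: CDB Mul1=27; issue MUL r3<-Mul1 // r0:Mul2,r1:9,r2:27,r3:Mul1
cycle 7: issue SUB r1<-Add2 // r0:Mul2,r1:Add2,r2:27,r3:Mul1
cycle 8: CDB Add1=34; issue ADD r2<-Add1 // r0:Mul2,r1:Add2,r2:Add1,r3:Mul1
cycle 9: CDB Add2=-18; issue SUB r1<-Add2 // r0:Mul2,r1:Add2,r2:Add1,r3:Mul1
cycle 10: - // r0:Mul2,r1:Add2,r2:Add1,r3:Mul1
cycle 11: CDB Mul2=81 // r0:81,r1:Add2,r2:Add1,r3:Mul1
cycle 12: - // r0:81,r1:Add2,r2:Add1,r3:Mul1
cycle 13: CDB Add1=108 // r0:81,r1:Add2,r2:108,r3:Mul1

STATUS = VALUE 108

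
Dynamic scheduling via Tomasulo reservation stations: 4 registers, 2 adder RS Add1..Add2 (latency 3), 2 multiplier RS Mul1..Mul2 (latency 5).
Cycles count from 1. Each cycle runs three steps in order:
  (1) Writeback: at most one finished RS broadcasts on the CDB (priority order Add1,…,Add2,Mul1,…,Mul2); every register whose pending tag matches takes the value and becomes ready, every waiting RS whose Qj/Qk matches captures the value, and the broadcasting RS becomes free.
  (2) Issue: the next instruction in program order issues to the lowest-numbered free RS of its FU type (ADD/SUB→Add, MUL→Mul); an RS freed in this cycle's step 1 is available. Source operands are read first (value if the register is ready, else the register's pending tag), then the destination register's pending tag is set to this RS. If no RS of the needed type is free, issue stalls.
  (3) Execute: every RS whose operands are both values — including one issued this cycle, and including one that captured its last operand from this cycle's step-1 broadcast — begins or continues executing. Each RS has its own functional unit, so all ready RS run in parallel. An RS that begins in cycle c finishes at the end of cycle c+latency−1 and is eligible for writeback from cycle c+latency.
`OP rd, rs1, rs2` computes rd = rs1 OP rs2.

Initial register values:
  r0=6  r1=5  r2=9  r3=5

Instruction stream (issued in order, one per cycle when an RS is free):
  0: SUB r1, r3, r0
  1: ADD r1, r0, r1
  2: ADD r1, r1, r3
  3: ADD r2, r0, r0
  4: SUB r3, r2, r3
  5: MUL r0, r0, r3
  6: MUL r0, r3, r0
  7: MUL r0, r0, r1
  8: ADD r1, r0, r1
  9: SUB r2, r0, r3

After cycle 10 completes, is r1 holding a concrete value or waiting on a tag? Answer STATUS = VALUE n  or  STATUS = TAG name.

STATUS = VALUE 10

  c1: issue SUB r1<-Add1  regs: r0:6,r1:Add1,r2:9,r3:5
  c2: issue ADD r1<-Add2  regs: r0:6,r1:Add2,r2:9,r3:5
  c3: stall  regs: r0:6,r1:Add2,r2:9,r3:5
  c4: CDB Add1=-1; issue ADD r1<-Add1  regs: r0:6,r1:Add1,r2:9,r3:5
  c5: stall  regs: r0:6,r1:Add1,r2:9,r3:5
  c6: stall  regs: r0:6,r1:Add1,r2:9,r3:5
  c7: CDB Add2=5; issue ADD r2<-Add2  regs: r0:6,r1:Add1,r2:Add2,r3:5
  c8: stall  regs: r0:6,r1:Add1,r2:Add2,r3:5
  c9: stall  regs: r0:6,r1:Add1,r2:Add2,r3:5
  c10: CDB Add1=10; issue SUB r3<-Add1  regs: r0:6,r1:10,r2:Add2,r3:Add1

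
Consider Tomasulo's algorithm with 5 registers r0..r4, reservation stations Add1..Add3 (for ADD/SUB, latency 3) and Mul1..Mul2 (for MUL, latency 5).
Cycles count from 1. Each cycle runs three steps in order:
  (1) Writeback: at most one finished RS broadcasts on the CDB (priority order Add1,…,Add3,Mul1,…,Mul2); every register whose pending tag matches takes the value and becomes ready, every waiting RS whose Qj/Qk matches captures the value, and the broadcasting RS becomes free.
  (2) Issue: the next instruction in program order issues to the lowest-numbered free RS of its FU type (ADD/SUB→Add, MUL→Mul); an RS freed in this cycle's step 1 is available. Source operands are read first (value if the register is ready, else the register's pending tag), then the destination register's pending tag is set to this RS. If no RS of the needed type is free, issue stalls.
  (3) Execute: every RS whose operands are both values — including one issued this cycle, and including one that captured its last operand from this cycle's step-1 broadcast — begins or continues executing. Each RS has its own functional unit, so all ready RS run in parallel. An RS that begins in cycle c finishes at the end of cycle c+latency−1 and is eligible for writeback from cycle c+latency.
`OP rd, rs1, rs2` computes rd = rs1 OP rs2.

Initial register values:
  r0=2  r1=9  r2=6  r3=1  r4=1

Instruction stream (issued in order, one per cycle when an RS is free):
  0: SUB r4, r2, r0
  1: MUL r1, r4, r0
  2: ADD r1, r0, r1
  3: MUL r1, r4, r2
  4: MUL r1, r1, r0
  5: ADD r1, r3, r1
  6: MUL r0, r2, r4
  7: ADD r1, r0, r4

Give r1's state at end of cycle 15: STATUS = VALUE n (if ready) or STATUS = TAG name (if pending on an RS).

STATUS = TAG Add2

cycle 1: issue SUB r4<-Add1 // r0:2,r1:9,r2:6,r3:1,r4:Add1
cycle 2: issue MUL r1<-Mul1 // r0:2,r1:Mul1,r2:6,r3:1,r4:Add1
cycle 3: issue ADD r1<-Add2 // r0:2,r1:Add2,r2:6,r3:1,r4:Add1
cycle 4: CDB Add1=4; issue MUL r1<-Mul2 // r0:2,r1:Mul2,r2:6,r3:1,r4:4
cycle 5: stall // r0:2,r1:Mul2,r2:6,r3:1,r4:4
cycle 6: stall // r0:2,r1:Mul2,r2:6,r3:1,r4:4
cycle 7: stall // r0:2,r1:Mul2,r2:6,r3:1,r4:4
cycle 8: stall // r0:2,r1:Mul2,r2:6,r3:1,r4:4
cycle 9: CDB Mul1=8; issue MUL r1<-Mul1 // r0:2,r1:Mul1,r2:6,r3:1,r4:4
cycle 10: CDB Mul2=24; issue ADD r1<-Add1 // r0:2,r1:Add1,r2:6,r3:1,r4:4
cycle 11: issue MUL r0<-Mul2 // r0:Mul2,r1:Add1,r2:6,r3:1,r4:4
cycle 12: CDB Add2=10; issue ADD r1<-Add2 // r0:Mul2,r1:Add2,r2:6,r3:1,r4:4
cycle 13: - // r0:Mul2,r1:Add2,r2:6,r3:1,r4:4
cycle 14: - // r0:Mul2,r1:Add2,r2:6,r3:1,r4:4
cycle 15: CDB Mul1=48 // r0:Mul2,r1:Add2,r2:6,r3:1,r4:4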